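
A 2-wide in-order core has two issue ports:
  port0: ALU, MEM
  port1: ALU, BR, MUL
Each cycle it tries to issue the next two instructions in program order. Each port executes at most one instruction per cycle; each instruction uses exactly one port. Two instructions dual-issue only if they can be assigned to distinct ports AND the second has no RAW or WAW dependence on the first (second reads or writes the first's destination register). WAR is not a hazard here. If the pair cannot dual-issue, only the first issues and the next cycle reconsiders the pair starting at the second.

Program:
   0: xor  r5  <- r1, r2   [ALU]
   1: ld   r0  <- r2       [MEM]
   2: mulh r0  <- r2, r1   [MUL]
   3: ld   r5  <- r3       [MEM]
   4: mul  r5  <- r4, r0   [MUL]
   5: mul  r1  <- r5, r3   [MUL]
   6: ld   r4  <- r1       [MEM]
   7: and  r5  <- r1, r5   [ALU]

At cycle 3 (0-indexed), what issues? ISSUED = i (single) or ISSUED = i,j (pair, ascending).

ISSUED = 5

[0] i0/i1  xor ld  -- 2-wide
[1] i2/i3  mulh ld  -- 2-wide
[2] i4  mul  -- no-port MUL/MUL
[3] i5  mul  -- RAW r1
[4] i6/i7  ld and  -- 2-wide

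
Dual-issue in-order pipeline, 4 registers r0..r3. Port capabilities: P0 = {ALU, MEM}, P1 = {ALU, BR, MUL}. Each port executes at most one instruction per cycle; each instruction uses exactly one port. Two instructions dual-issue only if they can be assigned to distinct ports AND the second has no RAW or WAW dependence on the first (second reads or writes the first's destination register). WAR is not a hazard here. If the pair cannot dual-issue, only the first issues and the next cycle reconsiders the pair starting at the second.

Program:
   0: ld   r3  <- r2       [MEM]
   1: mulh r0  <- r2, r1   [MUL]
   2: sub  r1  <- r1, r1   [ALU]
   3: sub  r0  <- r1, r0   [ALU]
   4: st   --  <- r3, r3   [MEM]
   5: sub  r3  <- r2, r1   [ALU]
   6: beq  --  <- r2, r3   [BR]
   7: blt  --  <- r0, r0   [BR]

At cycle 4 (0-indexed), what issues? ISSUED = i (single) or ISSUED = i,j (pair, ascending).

ISSUED = 6

  cy0 -> i0&i1 (ld;mulh) 2-wide
  cy1 -> i2 (sub) RAW r1
  cy2 -> i3&i4 (sub;st) 2-wide
  cy3 -> i5 (sub) RAW r3
  cy4 -> i6 (beq) no-port BR/BR
  cy5 -> i7 (blt) tail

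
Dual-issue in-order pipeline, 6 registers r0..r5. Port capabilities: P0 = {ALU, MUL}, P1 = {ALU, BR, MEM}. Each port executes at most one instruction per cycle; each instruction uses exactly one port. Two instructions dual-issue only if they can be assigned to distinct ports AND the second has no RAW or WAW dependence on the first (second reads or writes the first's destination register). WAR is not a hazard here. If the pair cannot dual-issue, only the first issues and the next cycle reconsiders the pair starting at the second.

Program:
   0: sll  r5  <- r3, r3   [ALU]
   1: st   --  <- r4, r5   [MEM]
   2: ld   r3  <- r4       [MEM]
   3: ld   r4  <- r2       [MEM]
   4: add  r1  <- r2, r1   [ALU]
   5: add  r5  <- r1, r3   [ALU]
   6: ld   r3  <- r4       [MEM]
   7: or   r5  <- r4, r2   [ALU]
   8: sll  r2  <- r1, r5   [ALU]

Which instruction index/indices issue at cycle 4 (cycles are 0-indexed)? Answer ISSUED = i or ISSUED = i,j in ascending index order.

ISSUED = 5,6

0. sll.ALU @i0  | RAW r5
1. st.MEM @i1  | no-port MEM/MEM
2. ld.MEM @i2  | no-port MEM/MEM
3. ld.MEM+add.ALU @i3+i4  | 2-wide
4. add.ALU+ld.MEM @i5+i6  | 2-wide
5. or.ALU @i7  | RAW r5
6. sll.ALU @i8  | tail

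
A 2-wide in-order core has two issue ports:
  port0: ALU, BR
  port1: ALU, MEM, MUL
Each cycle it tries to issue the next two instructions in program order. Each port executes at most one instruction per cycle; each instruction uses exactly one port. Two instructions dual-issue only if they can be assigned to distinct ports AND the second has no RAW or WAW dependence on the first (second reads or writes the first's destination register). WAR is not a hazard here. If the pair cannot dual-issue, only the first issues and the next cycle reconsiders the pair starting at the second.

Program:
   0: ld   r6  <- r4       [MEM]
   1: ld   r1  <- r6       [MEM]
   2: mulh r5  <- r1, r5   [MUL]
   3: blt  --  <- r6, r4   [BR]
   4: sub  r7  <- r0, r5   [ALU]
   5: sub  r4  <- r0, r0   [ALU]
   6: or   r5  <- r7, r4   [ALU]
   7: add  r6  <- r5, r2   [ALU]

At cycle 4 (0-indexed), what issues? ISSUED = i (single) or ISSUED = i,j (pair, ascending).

ISSUED = 6

[0] i0  ld.MEM  -- no-port MEM/MEM
[1] i1  ld.MEM  -- no-port MEM/MUL
[2] i2&i3  mulh.MUL;blt.BR  -- 2-wide
[3] i4&i5  sub.ALU;sub.ALU  -- 2-wide
[4] i6  or.ALU  -- RAW r5
[5] i7  add.ALU  -- tail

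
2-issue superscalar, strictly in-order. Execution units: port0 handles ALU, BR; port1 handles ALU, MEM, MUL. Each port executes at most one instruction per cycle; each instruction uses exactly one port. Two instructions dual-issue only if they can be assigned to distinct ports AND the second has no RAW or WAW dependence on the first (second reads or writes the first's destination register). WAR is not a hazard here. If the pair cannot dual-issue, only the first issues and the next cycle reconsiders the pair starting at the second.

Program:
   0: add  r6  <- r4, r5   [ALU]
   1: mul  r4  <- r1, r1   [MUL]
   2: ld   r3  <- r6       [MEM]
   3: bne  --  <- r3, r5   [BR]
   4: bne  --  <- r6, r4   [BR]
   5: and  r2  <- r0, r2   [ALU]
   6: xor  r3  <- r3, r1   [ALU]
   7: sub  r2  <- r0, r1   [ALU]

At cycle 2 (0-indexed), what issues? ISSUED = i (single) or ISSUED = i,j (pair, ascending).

ISSUED = 3

[0] i0+i1  add+mul  -- dual
[1] i2  ld  -- RAW r3
[2] i3  bne  -- no-port BR/BR
[3] i4+i5  bne+and  -- dual
[4] i6+i7  xor+sub  -- dual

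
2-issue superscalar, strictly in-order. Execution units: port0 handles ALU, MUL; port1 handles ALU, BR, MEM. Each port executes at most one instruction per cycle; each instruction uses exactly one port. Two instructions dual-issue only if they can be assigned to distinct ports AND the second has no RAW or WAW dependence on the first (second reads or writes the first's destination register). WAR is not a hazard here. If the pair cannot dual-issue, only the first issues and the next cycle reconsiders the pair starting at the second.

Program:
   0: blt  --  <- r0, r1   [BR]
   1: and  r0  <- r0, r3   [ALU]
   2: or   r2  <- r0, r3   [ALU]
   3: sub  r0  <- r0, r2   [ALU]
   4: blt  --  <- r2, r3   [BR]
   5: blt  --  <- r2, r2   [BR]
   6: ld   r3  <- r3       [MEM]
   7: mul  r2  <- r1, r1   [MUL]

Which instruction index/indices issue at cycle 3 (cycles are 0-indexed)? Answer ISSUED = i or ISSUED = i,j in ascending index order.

ISSUED = 5

0. blt.BR;and.ALU @i0+i1  | 2-wide
1. or.ALU @i2  | RAW r2
2. sub.ALU;blt.BR @i3+i4  | 2-wide
3. blt.BR @i5  | no-port BR/MEM
4. ld.MEM;mul.MUL @i6+i7  | 2-wide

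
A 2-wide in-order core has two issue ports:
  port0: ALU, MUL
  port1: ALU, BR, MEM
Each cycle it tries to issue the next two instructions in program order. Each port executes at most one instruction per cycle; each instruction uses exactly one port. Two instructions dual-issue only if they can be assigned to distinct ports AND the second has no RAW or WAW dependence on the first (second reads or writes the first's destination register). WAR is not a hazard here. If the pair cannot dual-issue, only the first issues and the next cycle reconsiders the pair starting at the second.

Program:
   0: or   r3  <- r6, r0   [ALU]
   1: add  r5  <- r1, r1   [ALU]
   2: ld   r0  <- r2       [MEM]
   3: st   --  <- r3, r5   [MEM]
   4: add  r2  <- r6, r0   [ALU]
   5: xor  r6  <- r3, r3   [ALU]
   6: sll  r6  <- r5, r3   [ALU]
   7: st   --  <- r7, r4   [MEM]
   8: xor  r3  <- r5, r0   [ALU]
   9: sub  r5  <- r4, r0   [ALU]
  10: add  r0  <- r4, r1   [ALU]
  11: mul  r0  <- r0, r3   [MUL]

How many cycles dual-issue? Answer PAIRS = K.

t=0 i0&i1:or.ALU+add.ALU ; pair
t=1 i2:ld.MEM ; no-port MEM/MEM
t=2 i3&i4:st.MEM+add.ALU ; pair
t=3 i5:xor.ALU ; WAW r6
t=4 i6&i7:sll.ALU+st.MEM ; pair
t=5 i8&i9:xor.ALU+sub.ALU ; pair
t=6 i10:add.ALU ; RAW+WAW r0
t=7 i11:mul.MUL ; tail

PAIRS = 4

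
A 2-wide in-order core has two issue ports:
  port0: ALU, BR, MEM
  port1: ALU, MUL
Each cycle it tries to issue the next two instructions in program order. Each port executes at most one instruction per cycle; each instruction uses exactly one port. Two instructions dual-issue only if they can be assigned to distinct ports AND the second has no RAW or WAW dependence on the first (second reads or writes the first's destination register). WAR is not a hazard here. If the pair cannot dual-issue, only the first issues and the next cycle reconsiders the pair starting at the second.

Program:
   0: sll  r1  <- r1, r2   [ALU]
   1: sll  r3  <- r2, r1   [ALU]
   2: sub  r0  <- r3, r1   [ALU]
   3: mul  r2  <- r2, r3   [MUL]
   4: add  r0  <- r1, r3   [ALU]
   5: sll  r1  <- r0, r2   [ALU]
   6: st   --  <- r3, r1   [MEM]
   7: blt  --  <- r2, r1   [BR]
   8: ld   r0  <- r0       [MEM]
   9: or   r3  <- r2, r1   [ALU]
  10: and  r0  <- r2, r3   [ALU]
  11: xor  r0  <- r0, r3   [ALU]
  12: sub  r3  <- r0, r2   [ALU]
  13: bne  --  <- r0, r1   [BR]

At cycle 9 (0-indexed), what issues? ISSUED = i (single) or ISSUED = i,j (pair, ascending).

ISSUED = 11

0. sll.ALU @i0  | RAW r1
1. sll.ALU @i1  | RAW r3
2. sub.ALU+mul.MUL @i2&i3  | dual
3. add.ALU @i4  | RAW r0
4. sll.ALU @i5  | RAW r1
5. st.MEM @i6  | no-port MEM/BR
6. blt.BR @i7  | no-port BR/MEM
7. ld.MEM+or.ALU @i8&i9  | dual
8. and.ALU @i10  | RAW+WAW r0
9. xor.ALU @i11  | RAW r0
10. sub.ALU+bne.BR @i12&i13  | dual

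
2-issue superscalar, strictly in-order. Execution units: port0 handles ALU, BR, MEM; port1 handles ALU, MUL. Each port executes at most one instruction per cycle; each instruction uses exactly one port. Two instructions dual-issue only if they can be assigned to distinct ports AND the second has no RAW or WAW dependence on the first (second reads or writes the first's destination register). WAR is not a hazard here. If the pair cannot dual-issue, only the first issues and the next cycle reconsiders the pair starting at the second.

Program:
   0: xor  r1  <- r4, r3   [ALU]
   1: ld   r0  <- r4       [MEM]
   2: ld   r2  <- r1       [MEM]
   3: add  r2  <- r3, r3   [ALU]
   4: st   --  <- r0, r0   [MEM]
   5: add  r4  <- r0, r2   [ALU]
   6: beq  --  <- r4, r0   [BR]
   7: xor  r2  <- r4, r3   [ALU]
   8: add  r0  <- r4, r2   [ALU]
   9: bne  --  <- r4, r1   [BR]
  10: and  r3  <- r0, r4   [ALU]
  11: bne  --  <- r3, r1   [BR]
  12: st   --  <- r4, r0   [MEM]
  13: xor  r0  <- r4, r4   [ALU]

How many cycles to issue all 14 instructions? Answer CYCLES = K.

CYCLES = 9

0. xor.ALU;ld.MEM @i0+i1  | dual
1. ld.MEM @i2  | WAW r2
2. add.ALU;st.MEM @i3+i4  | dual
3. add.ALU @i5  | RAW r4
4. beq.BR;xor.ALU @i6+i7  | dual
5. add.ALU;bne.BR @i8+i9  | dual
6. and.ALU @i10  | RAW r3
7. bne.BR @i11  | no-port BR/MEM
8. st.MEM;xor.ALU @i12+i13  | dual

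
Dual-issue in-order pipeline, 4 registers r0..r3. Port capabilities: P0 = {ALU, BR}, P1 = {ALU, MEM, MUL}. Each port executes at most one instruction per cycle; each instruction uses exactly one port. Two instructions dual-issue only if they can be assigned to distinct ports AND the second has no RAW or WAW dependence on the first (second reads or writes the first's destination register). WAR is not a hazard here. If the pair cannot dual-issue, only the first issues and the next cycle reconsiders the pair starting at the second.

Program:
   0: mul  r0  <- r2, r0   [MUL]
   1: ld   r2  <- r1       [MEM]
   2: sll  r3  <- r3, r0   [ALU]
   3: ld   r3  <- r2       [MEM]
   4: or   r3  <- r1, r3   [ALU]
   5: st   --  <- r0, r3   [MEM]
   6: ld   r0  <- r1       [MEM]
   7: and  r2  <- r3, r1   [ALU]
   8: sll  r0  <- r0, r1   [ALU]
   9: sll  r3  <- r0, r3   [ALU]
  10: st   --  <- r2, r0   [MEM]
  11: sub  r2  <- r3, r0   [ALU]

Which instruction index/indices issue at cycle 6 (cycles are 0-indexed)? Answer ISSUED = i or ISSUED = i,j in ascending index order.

0. mul @i0  | no-port MUL/MEM
1. ld;sll @i1,i2  | pair
2. ld @i3  | RAW+WAW r3
3. or @i4  | RAW r3
4. st @i5  | no-port MEM/MEM
5. ld;and @i6,i7  | pair
6. sll @i8  | RAW r0
7. sll;st @i9,i10  | pair
8. sub @i11  | tail

ISSUED = 8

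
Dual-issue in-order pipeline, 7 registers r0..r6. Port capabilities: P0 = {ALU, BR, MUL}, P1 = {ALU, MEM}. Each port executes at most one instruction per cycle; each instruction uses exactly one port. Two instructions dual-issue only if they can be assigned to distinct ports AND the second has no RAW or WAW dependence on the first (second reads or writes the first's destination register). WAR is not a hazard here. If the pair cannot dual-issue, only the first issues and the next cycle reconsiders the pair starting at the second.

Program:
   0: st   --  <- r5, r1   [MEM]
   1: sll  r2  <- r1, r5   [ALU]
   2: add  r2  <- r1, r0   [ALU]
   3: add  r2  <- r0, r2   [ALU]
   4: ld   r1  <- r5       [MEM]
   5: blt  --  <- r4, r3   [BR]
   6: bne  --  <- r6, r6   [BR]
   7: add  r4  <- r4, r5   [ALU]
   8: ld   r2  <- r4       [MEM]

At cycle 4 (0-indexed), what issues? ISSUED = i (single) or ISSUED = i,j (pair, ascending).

ISSUED = 6,7

0. st.MEM+sll.ALU @i0+i1  | pair
1. add.ALU @i2  | RAW+WAW r2
2. add.ALU+ld.MEM @i3+i4  | pair
3. blt.BR @i5  | no-port BR/BR
4. bne.BR+add.ALU @i6+i7  | pair
5. ld.MEM @i8  | tail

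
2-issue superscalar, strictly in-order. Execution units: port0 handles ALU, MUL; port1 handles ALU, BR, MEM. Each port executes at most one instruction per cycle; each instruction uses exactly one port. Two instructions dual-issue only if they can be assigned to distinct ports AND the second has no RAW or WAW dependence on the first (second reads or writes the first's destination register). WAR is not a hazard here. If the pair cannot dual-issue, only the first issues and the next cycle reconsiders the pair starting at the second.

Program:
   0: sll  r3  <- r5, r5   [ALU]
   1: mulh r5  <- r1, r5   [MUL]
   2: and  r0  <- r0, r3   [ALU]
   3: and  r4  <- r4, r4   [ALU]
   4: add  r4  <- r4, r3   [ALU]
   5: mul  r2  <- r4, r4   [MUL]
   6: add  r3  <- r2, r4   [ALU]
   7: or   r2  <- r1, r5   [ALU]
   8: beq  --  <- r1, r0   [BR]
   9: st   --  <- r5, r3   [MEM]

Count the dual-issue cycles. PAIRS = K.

[0] i0+i1  sll.ALU+mulh.MUL  -- dual
[1] i2+i3  and.ALU+and.ALU  -- dual
[2] i4  add.ALU  -- RAW r4
[3] i5  mul.MUL  -- RAW r2
[4] i6+i7  add.ALU+or.ALU  -- dual
[5] i8  beq.BR  -- no-port BR/MEM
[6] i9  st.MEM  -- tail

PAIRS = 3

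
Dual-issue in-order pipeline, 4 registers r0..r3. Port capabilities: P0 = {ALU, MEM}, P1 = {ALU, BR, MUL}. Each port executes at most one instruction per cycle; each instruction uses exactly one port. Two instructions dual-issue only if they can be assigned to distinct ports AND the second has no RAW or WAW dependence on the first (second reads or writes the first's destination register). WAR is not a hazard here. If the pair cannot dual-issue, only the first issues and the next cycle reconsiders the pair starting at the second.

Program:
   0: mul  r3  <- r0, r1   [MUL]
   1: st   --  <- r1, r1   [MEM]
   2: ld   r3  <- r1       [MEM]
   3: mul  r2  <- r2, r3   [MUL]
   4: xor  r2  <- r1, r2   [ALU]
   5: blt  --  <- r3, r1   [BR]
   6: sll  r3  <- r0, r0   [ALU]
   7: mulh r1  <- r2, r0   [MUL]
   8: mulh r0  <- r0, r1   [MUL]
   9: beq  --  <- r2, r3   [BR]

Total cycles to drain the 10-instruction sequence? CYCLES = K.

CYCLES = 7

  cy0 -> i0,i1 (mul.MUL+st.MEM) pair
  cy1 -> i2 (ld.MEM) RAW r3
  cy2 -> i3 (mul.MUL) RAW+WAW r2
  cy3 -> i4,i5 (xor.ALU+blt.BR) pair
  cy4 -> i6,i7 (sll.ALU+mulh.MUL) pair
  cy5 -> i8 (mulh.MUL) no-port MUL/BR
  cy6 -> i9 (beq.BR) tail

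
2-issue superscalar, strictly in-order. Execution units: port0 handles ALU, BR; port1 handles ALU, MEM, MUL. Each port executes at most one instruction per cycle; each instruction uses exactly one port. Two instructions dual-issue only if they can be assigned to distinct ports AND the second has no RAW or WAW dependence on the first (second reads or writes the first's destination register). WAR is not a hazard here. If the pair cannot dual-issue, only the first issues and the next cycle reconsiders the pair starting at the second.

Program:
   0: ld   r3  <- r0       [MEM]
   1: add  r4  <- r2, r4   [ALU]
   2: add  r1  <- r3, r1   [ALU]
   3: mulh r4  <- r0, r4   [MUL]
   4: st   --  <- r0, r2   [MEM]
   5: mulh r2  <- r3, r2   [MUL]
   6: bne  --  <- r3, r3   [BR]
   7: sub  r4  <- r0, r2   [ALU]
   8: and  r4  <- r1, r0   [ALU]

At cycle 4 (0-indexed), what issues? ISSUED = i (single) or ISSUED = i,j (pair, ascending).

[0] i0/i1  ld.MEM add.ALU  -- pair
[1] i2/i3  add.ALU mulh.MUL  -- pair
[2] i4  st.MEM  -- no-port MEM/MUL
[3] i5/i6  mulh.MUL bne.BR  -- pair
[4] i7  sub.ALU  -- WAW r4
[5] i8  and.ALU  -- tail

ISSUED = 7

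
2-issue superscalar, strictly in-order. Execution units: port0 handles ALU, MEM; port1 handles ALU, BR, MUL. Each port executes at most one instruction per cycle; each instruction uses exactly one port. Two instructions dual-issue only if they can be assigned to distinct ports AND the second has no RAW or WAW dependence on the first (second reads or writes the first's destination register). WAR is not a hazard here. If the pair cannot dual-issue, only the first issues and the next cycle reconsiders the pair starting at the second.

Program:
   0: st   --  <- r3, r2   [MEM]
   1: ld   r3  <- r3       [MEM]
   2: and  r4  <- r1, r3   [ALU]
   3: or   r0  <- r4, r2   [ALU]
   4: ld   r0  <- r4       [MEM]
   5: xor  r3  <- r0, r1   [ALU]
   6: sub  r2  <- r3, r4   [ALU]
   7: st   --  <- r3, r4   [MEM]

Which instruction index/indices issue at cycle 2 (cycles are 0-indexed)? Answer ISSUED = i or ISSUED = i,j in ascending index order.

[0] i0  st  -- no-port MEM/MEM
[1] i1  ld  -- RAW r3
[2] i2  and  -- RAW r4
[3] i3  or  -- WAW r0
[4] i4  ld  -- RAW r0
[5] i5  xor  -- RAW r3
[6] i6+i7  sub+st  -- pair

ISSUED = 2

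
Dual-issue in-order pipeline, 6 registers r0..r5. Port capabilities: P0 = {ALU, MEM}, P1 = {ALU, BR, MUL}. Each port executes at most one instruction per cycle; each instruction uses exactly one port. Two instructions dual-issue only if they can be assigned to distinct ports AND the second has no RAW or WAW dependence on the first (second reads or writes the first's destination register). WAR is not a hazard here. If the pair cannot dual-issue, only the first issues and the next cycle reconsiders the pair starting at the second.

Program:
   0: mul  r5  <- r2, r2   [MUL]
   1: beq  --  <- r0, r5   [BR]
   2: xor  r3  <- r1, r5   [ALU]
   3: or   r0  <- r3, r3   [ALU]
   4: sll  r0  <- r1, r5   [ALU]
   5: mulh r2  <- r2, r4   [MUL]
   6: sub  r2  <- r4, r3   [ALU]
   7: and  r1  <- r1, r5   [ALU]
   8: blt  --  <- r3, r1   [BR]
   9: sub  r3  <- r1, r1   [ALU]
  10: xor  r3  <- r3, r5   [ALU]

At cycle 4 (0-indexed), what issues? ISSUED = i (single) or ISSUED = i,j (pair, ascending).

t=0 i0:mul ; no-port MUL/BR
t=1 i1&i2:beq/xor ; dual
t=2 i3:or ; WAW r0
t=3 i4&i5:sll/mulh ; dual
t=4 i6&i7:sub/and ; dual
t=5 i8&i9:blt/sub ; dual
t=6 i10:xor ; tail

ISSUED = 6,7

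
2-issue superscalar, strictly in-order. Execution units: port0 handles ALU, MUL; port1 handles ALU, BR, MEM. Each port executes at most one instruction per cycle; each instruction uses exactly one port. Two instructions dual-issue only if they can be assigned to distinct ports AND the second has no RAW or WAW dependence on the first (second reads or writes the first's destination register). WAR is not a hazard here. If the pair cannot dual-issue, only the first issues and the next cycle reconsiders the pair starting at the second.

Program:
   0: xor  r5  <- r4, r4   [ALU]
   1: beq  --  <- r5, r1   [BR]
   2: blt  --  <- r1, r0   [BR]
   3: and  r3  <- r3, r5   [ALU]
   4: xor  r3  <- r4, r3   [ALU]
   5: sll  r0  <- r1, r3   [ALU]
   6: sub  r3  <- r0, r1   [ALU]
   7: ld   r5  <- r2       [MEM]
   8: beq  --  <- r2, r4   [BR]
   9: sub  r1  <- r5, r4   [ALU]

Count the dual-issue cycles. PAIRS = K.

c0: i0 xor  RAW r5
c1: i1 beq  no-port BR/BR
c2: i2/i3 blt;and  dual
c3: i4 xor  RAW r3
c4: i5 sll  RAW r0
c5: i6/i7 sub;ld  dual
c6: i8/i9 beq;sub  dual

PAIRS = 3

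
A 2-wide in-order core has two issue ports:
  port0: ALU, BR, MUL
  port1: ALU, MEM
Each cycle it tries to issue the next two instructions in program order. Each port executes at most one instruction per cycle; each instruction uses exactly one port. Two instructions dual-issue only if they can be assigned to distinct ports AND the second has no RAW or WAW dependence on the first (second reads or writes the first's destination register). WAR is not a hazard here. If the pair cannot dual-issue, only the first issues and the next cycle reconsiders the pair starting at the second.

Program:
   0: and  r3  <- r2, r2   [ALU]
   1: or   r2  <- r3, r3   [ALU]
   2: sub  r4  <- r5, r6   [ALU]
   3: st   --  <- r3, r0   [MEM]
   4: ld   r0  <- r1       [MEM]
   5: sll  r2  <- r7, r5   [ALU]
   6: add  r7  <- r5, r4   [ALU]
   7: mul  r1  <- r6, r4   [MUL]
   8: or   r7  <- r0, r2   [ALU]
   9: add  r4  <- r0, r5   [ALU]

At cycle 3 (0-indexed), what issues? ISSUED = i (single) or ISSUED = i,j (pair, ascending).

ISSUED = 4,5

0. and @i0  | RAW r3
1. or+sub @i1&i2  | 2-wide
2. st @i3  | no-port MEM/MEM
3. ld+sll @i4&i5  | 2-wide
4. add+mul @i6&i7  | 2-wide
5. or+add @i8&i9  | 2-wide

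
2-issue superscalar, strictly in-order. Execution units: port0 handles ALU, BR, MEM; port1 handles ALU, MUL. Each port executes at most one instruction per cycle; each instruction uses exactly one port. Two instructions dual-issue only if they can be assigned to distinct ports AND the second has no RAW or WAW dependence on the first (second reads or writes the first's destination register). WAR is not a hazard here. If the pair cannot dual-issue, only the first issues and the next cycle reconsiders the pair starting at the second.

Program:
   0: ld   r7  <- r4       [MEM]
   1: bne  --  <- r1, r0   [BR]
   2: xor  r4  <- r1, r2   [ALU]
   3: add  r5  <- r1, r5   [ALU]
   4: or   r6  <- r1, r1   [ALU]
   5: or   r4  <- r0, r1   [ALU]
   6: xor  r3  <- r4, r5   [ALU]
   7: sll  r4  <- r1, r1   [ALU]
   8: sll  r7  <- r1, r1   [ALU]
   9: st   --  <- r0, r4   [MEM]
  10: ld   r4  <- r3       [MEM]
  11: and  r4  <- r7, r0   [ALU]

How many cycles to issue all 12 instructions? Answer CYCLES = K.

c0: i0 ld.MEM  no-port MEM/BR
c1: i1,i2 bne.BR xor.ALU  pair
c2: i3,i4 add.ALU or.ALU  pair
c3: i5 or.ALU  RAW r4
c4: i6,i7 xor.ALU sll.ALU  pair
c5: i8,i9 sll.ALU st.MEM  pair
c6: i10 ld.MEM  WAW r4
c7: i11 and.ALU  tail

CYCLES = 8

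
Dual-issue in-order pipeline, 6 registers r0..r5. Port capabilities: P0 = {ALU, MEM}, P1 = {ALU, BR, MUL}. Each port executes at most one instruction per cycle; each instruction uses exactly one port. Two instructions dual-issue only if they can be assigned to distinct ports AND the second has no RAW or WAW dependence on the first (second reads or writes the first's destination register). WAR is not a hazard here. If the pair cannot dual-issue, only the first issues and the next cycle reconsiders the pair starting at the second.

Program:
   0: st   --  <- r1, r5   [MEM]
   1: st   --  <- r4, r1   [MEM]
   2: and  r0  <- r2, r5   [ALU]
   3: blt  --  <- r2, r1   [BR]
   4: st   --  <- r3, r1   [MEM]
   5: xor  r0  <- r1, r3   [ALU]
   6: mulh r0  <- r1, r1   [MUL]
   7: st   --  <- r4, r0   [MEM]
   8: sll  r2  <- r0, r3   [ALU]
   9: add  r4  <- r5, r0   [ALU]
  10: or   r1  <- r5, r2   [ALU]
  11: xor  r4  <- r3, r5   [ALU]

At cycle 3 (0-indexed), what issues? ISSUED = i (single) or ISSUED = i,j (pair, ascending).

t=0 i0:st.MEM ; no-port MEM/MEM
t=1 i1,i2:st.MEM;and.ALU ; pair
t=2 i3,i4:blt.BR;st.MEM ; pair
t=3 i5:xor.ALU ; WAW r0
t=4 i6:mulh.MUL ; RAW r0
t=5 i7,i8:st.MEM;sll.ALU ; pair
t=6 i9,i10:add.ALU;or.ALU ; pair
t=7 i11:xor.ALU ; tail

ISSUED = 5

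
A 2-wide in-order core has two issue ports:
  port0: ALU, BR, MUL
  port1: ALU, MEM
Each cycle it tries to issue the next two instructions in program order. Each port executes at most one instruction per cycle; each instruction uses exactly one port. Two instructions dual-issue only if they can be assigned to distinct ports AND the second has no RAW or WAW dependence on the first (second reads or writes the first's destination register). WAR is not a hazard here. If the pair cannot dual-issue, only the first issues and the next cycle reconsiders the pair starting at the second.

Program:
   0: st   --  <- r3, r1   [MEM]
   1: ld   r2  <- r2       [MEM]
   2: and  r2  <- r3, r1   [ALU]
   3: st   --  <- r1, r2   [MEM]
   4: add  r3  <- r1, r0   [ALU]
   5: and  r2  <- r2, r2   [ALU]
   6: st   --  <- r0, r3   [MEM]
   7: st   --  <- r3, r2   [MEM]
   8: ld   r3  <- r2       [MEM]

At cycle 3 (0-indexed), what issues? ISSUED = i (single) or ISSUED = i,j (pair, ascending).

0. st.MEM @i0  | no-port MEM/MEM
1. ld.MEM @i1  | WAW r2
2. and.ALU @i2  | RAW r2
3. st.MEM/add.ALU @i3&i4  | 2-wide
4. and.ALU/st.MEM @i5&i6  | 2-wide
5. st.MEM @i7  | no-port MEM/MEM
6. ld.MEM @i8  | tail

ISSUED = 3,4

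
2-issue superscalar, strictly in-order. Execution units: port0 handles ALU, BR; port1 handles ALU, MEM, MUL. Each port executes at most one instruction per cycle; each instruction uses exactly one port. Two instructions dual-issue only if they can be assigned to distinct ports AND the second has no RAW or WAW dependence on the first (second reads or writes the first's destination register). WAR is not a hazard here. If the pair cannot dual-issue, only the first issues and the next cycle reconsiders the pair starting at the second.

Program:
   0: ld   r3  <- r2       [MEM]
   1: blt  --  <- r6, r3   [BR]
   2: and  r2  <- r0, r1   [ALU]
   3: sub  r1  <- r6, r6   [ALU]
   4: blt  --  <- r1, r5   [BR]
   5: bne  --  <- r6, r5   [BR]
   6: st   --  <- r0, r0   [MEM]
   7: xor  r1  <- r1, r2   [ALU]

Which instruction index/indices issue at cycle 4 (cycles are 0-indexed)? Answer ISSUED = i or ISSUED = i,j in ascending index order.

ISSUED = 5,6

0. ld @i0  | RAW r3
1. blt and @i1/i2  | dual
2. sub @i3  | RAW r1
3. blt @i4  | no-port BR/BR
4. bne st @i5/i6  | dual
5. xor @i7  | tail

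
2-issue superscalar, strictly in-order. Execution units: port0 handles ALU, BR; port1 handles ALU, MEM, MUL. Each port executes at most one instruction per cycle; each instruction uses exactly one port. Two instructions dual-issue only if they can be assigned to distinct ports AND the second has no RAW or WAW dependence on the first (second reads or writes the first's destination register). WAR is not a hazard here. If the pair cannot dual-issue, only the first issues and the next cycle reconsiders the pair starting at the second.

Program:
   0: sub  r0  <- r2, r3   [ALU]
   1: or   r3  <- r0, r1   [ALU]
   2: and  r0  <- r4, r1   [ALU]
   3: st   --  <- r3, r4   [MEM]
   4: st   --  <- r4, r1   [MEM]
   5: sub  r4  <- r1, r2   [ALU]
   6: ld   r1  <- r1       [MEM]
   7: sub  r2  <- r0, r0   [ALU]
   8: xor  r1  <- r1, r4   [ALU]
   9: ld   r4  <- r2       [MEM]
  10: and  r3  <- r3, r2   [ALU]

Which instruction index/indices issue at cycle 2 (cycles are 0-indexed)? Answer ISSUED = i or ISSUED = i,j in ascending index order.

ISSUED = 3

#0 head=0: sub.ALU i0 RAW r0
#1 head=1: or.ALU+and.ALU i1+i2 dual
#2 head=3: st.MEM i3 no-port MEM/MEM
#3 head=4: st.MEM+sub.ALU i4+i5 dual
#4 head=6: ld.MEM+sub.ALU i6+i7 dual
#5 head=8: xor.ALU+ld.MEM i8+i9 dual
#6 head=10: and.ALU i10 tail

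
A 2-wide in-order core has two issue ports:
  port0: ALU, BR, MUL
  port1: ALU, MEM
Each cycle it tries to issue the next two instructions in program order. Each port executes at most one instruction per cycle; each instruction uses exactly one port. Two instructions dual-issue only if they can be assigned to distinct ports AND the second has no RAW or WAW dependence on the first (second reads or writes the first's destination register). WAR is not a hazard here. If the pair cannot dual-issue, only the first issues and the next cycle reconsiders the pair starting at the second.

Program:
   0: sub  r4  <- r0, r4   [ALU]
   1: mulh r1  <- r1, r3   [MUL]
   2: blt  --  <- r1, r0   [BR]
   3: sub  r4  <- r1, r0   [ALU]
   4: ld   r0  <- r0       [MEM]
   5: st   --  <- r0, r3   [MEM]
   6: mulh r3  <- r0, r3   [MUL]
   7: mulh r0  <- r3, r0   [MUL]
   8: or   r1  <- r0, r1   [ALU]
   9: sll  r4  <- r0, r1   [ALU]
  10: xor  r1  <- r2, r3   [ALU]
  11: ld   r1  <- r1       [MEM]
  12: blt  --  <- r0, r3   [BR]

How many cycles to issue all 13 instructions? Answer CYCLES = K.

CYCLES = 8

c0: i0&i1 sub/mulh  dual
c1: i2&i3 blt/sub  dual
c2: i4 ld  no-port MEM/MEM
c3: i5&i6 st/mulh  dual
c4: i7 mulh  RAW r0
c5: i8 or  RAW r1
c6: i9&i10 sll/xor  dual
c7: i11&i12 ld/blt  dual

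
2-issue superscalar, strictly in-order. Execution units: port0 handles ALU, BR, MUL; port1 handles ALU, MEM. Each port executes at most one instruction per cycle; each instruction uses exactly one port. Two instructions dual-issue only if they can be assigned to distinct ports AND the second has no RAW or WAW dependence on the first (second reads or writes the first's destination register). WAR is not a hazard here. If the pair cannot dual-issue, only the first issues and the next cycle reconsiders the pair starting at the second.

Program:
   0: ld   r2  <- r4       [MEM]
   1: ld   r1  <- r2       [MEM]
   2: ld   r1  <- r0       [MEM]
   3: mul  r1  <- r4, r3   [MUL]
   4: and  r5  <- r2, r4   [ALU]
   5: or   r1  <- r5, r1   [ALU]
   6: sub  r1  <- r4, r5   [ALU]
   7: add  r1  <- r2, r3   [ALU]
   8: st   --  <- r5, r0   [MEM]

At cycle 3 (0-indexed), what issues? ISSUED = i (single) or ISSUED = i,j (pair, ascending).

ISSUED = 3,4

#0 head=0: ld i0 no-port MEM/MEM
#1 head=1: ld i1 no-port MEM/MEM
#2 head=2: ld i2 WAW r1
#3 head=3: mul and i3&i4 2-wide
#4 head=5: or i5 WAW r1
#5 head=6: sub i6 WAW r1
#6 head=7: add st i7&i8 2-wide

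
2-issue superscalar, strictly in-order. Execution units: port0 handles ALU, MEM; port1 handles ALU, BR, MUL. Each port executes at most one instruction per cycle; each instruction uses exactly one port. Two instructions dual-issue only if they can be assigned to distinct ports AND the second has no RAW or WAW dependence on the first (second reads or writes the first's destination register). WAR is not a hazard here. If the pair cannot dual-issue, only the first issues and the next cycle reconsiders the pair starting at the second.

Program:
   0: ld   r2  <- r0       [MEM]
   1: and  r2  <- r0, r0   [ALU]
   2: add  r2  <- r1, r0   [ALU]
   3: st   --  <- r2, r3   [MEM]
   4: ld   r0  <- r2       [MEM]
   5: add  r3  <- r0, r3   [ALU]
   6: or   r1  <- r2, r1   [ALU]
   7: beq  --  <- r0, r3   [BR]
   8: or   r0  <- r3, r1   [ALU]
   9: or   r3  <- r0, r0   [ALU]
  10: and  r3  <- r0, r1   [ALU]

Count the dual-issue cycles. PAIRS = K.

PAIRS = 2

  cy0 -> i0 (ld.MEM) WAW r2
  cy1 -> i1 (and.ALU) WAW r2
  cy2 -> i2 (add.ALU) RAW r2
  cy3 -> i3 (st.MEM) no-port MEM/MEM
  cy4 -> i4 (ld.MEM) RAW r0
  cy5 -> i5,i6 (add.ALU/or.ALU) 2-wide
  cy6 -> i7,i8 (beq.BR/or.ALU) 2-wide
  cy7 -> i9 (or.ALU) WAW r3
  cy8 -> i10 (and.ALU) tail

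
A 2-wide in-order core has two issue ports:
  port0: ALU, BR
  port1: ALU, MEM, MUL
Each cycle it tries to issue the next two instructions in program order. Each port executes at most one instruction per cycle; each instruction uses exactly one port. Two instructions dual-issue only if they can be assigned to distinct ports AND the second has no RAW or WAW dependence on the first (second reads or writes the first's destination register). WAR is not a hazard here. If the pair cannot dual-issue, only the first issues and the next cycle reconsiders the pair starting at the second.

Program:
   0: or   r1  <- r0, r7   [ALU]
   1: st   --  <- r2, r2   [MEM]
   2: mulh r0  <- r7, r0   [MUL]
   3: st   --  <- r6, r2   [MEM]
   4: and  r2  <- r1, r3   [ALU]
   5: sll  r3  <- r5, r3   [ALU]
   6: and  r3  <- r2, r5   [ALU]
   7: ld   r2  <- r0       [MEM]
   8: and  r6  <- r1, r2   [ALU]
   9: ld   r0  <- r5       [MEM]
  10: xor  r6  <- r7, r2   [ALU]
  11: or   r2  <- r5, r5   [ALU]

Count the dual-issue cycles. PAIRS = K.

0. or+st @i0+i1  | pair
1. mulh @i2  | no-port MUL/MEM
2. st+and @i3+i4  | pair
3. sll @i5  | WAW r3
4. and+ld @i6+i7  | pair
5. and+ld @i8+i9  | pair
6. xor+or @i10+i11  | pair

PAIRS = 5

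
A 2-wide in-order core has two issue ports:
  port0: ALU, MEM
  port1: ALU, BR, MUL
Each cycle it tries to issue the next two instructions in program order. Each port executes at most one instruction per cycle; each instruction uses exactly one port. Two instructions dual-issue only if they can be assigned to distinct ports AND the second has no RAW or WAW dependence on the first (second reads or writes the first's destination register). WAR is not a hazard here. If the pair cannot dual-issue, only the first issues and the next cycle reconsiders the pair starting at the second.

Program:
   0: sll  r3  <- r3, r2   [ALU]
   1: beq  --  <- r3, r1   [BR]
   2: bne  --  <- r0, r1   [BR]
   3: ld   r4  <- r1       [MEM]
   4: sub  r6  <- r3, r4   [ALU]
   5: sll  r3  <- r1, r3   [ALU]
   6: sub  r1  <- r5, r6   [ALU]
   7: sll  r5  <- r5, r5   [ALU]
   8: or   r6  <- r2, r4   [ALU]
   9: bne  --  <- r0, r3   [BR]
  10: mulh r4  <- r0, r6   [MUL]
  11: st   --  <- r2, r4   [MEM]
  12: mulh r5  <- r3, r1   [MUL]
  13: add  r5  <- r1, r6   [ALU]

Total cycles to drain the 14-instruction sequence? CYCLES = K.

CYCLES = 9

c0: i0 sll  RAW r3
c1: i1 beq  no-port BR/BR
c2: i2/i3 bne ld  2-wide
c3: i4/i5 sub sll  2-wide
c4: i6/i7 sub sll  2-wide
c5: i8/i9 or bne  2-wide
c6: i10 mulh  RAW r4
c7: i11/i12 st mulh  2-wide
c8: i13 add  tail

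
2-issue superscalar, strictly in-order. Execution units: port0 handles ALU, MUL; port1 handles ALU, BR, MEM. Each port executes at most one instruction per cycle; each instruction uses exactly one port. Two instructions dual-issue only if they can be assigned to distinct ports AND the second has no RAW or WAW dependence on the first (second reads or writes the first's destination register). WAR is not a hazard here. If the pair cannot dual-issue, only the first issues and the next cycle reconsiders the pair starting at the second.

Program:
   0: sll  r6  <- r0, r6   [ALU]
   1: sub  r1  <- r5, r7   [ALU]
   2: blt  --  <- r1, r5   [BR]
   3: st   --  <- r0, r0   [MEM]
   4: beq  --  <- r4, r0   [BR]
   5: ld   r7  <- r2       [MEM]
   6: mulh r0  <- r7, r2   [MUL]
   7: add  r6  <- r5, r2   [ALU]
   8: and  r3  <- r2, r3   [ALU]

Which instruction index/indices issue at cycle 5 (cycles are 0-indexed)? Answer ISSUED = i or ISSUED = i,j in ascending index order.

ISSUED = 6,7

  cy0 -> i0,i1 (sll/sub) 2-wide
  cy1 -> i2 (blt) no-port BR/MEM
  cy2 -> i3 (st) no-port MEM/BR
  cy3 -> i4 (beq) no-port BR/MEM
  cy4 -> i5 (ld) RAW r7
  cy5 -> i6,i7 (mulh/add) 2-wide
  cy6 -> i8 (and) tail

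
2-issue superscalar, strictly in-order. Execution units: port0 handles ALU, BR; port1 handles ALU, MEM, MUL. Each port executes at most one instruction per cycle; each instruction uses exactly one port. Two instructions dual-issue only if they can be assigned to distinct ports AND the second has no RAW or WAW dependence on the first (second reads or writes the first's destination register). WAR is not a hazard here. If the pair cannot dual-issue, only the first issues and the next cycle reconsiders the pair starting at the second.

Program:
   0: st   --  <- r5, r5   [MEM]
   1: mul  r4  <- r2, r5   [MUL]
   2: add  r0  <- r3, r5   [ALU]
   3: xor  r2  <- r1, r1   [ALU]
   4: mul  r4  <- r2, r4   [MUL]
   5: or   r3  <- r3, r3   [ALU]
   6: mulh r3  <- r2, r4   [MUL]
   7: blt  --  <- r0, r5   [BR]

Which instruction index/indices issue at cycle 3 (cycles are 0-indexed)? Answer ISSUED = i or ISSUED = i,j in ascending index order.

t=0 i0:st.MEM ; no-port MEM/MUL
t=1 i1,i2:mul.MUL add.ALU ; 2-wide
t=2 i3:xor.ALU ; RAW r2
t=3 i4,i5:mul.MUL or.ALU ; 2-wide
t=4 i6,i7:mulh.MUL blt.BR ; 2-wide

ISSUED = 4,5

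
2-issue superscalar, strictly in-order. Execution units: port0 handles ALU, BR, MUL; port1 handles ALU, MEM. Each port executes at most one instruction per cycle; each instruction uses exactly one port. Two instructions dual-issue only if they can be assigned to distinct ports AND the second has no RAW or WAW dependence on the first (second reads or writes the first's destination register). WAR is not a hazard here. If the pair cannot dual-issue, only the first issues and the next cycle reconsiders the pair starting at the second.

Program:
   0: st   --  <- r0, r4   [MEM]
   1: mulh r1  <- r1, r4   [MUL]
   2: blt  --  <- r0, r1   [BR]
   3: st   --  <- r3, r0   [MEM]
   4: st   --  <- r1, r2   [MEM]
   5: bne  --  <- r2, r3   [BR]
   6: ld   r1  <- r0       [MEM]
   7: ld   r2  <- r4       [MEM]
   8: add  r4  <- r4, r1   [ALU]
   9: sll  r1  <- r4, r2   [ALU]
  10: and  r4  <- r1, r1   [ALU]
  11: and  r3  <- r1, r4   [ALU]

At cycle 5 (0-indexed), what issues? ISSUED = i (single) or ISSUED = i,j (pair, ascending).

[0] i0&i1  st.MEM+mulh.MUL  -- dual
[1] i2&i3  blt.BR+st.MEM  -- dual
[2] i4&i5  st.MEM+bne.BR  -- dual
[3] i6  ld.MEM  -- no-port MEM/MEM
[4] i7&i8  ld.MEM+add.ALU  -- dual
[5] i9  sll.ALU  -- RAW r1
[6] i10  and.ALU  -- RAW r4
[7] i11  and.ALU  -- tail

ISSUED = 9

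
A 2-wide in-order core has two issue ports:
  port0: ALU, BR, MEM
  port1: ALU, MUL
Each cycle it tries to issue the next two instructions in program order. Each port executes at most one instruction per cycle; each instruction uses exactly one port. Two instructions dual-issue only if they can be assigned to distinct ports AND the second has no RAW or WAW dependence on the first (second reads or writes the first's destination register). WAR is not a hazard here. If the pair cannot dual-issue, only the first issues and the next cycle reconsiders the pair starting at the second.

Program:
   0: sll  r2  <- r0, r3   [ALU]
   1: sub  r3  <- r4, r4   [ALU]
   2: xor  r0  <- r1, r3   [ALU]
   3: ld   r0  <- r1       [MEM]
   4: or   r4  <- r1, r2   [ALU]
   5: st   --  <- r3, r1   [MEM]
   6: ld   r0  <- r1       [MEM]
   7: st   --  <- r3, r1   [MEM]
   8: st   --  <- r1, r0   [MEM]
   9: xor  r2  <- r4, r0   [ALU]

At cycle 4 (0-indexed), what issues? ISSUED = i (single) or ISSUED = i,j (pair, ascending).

ISSUED = 6

0. sll sub @i0+i1  | pair
1. xor @i2  | WAW r0
2. ld or @i3+i4  | pair
3. st @i5  | no-port MEM/MEM
4. ld @i6  | no-port MEM/MEM
5. st @i7  | no-port MEM/MEM
6. st xor @i8+i9  | pair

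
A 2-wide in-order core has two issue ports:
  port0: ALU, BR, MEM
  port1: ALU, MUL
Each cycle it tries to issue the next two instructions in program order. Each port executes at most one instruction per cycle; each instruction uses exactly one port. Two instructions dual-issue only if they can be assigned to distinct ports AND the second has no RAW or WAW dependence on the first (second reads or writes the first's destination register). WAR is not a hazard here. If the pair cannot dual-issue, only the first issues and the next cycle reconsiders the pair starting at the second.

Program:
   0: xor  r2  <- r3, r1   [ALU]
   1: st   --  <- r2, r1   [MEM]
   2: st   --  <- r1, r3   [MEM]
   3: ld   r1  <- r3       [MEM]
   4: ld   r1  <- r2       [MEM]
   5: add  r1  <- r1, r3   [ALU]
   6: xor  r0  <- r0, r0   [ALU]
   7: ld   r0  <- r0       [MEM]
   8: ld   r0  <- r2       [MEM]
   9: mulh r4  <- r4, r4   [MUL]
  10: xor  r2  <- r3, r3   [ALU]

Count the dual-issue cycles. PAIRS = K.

PAIRS = 2

  cy0 -> i0 (xor.ALU) RAW r2
  cy1 -> i1 (st.MEM) no-port MEM/MEM
  cy2 -> i2 (st.MEM) no-port MEM/MEM
  cy3 -> i3 (ld.MEM) no-port MEM/MEM
  cy4 -> i4 (ld.MEM) RAW+WAW r1
  cy5 -> i5,i6 (add.ALU;xor.ALU) dual
  cy6 -> i7 (ld.MEM) no-port MEM/MEM
  cy7 -> i8,i9 (ld.MEM;mulh.MUL) dual
  cy8 -> i10 (xor.ALU) tail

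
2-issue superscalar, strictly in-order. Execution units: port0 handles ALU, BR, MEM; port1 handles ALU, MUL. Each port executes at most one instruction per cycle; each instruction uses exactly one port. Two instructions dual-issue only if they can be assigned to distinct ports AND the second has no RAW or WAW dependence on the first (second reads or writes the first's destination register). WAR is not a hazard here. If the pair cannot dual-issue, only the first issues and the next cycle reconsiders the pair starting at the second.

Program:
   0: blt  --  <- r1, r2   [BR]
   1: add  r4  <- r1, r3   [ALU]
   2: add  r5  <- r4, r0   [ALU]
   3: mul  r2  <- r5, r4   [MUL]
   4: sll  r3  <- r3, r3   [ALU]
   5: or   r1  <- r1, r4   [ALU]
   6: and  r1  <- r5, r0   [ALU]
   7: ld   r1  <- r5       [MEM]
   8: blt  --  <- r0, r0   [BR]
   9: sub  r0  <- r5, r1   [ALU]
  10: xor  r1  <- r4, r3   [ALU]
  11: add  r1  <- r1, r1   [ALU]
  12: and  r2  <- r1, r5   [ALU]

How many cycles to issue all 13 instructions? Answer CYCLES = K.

  cy0 -> i0&i1 (blt.BR/add.ALU) pair
  cy1 -> i2 (add.ALU) RAW r5
  cy2 -> i3&i4 (mul.MUL/sll.ALU) pair
  cy3 -> i5 (or.ALU) WAW r1
  cy4 -> i6 (and.ALU) WAW r1
  cy5 -> i7 (ld.MEM) no-port MEM/BR
  cy6 -> i8&i9 (blt.BR/sub.ALU) pair
  cy7 -> i10 (xor.ALU) RAW+WAW r1
  cy8 -> i11 (add.ALU) RAW r1
  cy9 -> i12 (and.ALU) tail

CYCLES = 10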